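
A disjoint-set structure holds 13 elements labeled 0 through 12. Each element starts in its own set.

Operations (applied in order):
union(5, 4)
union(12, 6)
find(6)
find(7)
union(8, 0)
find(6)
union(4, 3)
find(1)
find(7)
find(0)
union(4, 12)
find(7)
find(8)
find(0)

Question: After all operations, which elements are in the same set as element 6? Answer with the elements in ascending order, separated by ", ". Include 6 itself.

Answer: 3, 4, 5, 6, 12

Derivation:
Step 1: union(5, 4) -> merged; set of 5 now {4, 5}
Step 2: union(12, 6) -> merged; set of 12 now {6, 12}
Step 3: find(6) -> no change; set of 6 is {6, 12}
Step 4: find(7) -> no change; set of 7 is {7}
Step 5: union(8, 0) -> merged; set of 8 now {0, 8}
Step 6: find(6) -> no change; set of 6 is {6, 12}
Step 7: union(4, 3) -> merged; set of 4 now {3, 4, 5}
Step 8: find(1) -> no change; set of 1 is {1}
Step 9: find(7) -> no change; set of 7 is {7}
Step 10: find(0) -> no change; set of 0 is {0, 8}
Step 11: union(4, 12) -> merged; set of 4 now {3, 4, 5, 6, 12}
Step 12: find(7) -> no change; set of 7 is {7}
Step 13: find(8) -> no change; set of 8 is {0, 8}
Step 14: find(0) -> no change; set of 0 is {0, 8}
Component of 6: {3, 4, 5, 6, 12}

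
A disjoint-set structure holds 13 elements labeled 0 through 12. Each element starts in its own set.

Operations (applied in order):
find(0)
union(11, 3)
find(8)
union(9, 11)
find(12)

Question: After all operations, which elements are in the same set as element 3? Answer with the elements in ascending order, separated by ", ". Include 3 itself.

Answer: 3, 9, 11

Derivation:
Step 1: find(0) -> no change; set of 0 is {0}
Step 2: union(11, 3) -> merged; set of 11 now {3, 11}
Step 3: find(8) -> no change; set of 8 is {8}
Step 4: union(9, 11) -> merged; set of 9 now {3, 9, 11}
Step 5: find(12) -> no change; set of 12 is {12}
Component of 3: {3, 9, 11}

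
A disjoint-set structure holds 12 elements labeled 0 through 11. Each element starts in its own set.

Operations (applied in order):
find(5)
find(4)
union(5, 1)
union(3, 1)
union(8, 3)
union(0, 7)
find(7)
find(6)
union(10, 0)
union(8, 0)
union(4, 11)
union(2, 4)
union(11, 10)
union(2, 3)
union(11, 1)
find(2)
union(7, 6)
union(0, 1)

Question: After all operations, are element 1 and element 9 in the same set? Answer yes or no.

Step 1: find(5) -> no change; set of 5 is {5}
Step 2: find(4) -> no change; set of 4 is {4}
Step 3: union(5, 1) -> merged; set of 5 now {1, 5}
Step 4: union(3, 1) -> merged; set of 3 now {1, 3, 5}
Step 5: union(8, 3) -> merged; set of 8 now {1, 3, 5, 8}
Step 6: union(0, 7) -> merged; set of 0 now {0, 7}
Step 7: find(7) -> no change; set of 7 is {0, 7}
Step 8: find(6) -> no change; set of 6 is {6}
Step 9: union(10, 0) -> merged; set of 10 now {0, 7, 10}
Step 10: union(8, 0) -> merged; set of 8 now {0, 1, 3, 5, 7, 8, 10}
Step 11: union(4, 11) -> merged; set of 4 now {4, 11}
Step 12: union(2, 4) -> merged; set of 2 now {2, 4, 11}
Step 13: union(11, 10) -> merged; set of 11 now {0, 1, 2, 3, 4, 5, 7, 8, 10, 11}
Step 14: union(2, 3) -> already same set; set of 2 now {0, 1, 2, 3, 4, 5, 7, 8, 10, 11}
Step 15: union(11, 1) -> already same set; set of 11 now {0, 1, 2, 3, 4, 5, 7, 8, 10, 11}
Step 16: find(2) -> no change; set of 2 is {0, 1, 2, 3, 4, 5, 7, 8, 10, 11}
Step 17: union(7, 6) -> merged; set of 7 now {0, 1, 2, 3, 4, 5, 6, 7, 8, 10, 11}
Step 18: union(0, 1) -> already same set; set of 0 now {0, 1, 2, 3, 4, 5, 6, 7, 8, 10, 11}
Set of 1: {0, 1, 2, 3, 4, 5, 6, 7, 8, 10, 11}; 9 is not a member.

Answer: no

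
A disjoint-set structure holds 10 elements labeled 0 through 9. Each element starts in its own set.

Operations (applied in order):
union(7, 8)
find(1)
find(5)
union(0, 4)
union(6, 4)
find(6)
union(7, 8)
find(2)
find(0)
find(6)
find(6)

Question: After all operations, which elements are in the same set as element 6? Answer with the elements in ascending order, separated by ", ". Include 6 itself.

Step 1: union(7, 8) -> merged; set of 7 now {7, 8}
Step 2: find(1) -> no change; set of 1 is {1}
Step 3: find(5) -> no change; set of 5 is {5}
Step 4: union(0, 4) -> merged; set of 0 now {0, 4}
Step 5: union(6, 4) -> merged; set of 6 now {0, 4, 6}
Step 6: find(6) -> no change; set of 6 is {0, 4, 6}
Step 7: union(7, 8) -> already same set; set of 7 now {7, 8}
Step 8: find(2) -> no change; set of 2 is {2}
Step 9: find(0) -> no change; set of 0 is {0, 4, 6}
Step 10: find(6) -> no change; set of 6 is {0, 4, 6}
Step 11: find(6) -> no change; set of 6 is {0, 4, 6}
Component of 6: {0, 4, 6}

Answer: 0, 4, 6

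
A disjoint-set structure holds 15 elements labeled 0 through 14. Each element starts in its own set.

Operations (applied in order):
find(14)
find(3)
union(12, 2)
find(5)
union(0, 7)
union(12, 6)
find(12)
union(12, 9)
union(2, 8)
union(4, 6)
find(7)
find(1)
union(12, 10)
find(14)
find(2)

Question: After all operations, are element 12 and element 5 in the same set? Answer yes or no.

Step 1: find(14) -> no change; set of 14 is {14}
Step 2: find(3) -> no change; set of 3 is {3}
Step 3: union(12, 2) -> merged; set of 12 now {2, 12}
Step 4: find(5) -> no change; set of 5 is {5}
Step 5: union(0, 7) -> merged; set of 0 now {0, 7}
Step 6: union(12, 6) -> merged; set of 12 now {2, 6, 12}
Step 7: find(12) -> no change; set of 12 is {2, 6, 12}
Step 8: union(12, 9) -> merged; set of 12 now {2, 6, 9, 12}
Step 9: union(2, 8) -> merged; set of 2 now {2, 6, 8, 9, 12}
Step 10: union(4, 6) -> merged; set of 4 now {2, 4, 6, 8, 9, 12}
Step 11: find(7) -> no change; set of 7 is {0, 7}
Step 12: find(1) -> no change; set of 1 is {1}
Step 13: union(12, 10) -> merged; set of 12 now {2, 4, 6, 8, 9, 10, 12}
Step 14: find(14) -> no change; set of 14 is {14}
Step 15: find(2) -> no change; set of 2 is {2, 4, 6, 8, 9, 10, 12}
Set of 12: {2, 4, 6, 8, 9, 10, 12}; 5 is not a member.

Answer: no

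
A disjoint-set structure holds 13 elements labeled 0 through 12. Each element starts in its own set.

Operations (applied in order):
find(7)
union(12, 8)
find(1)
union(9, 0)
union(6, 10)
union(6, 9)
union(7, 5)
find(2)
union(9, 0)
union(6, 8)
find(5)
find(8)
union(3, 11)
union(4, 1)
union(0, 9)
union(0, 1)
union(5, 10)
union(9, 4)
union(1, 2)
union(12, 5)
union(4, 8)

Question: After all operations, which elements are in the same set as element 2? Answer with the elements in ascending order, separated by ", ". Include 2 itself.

Step 1: find(7) -> no change; set of 7 is {7}
Step 2: union(12, 8) -> merged; set of 12 now {8, 12}
Step 3: find(1) -> no change; set of 1 is {1}
Step 4: union(9, 0) -> merged; set of 9 now {0, 9}
Step 5: union(6, 10) -> merged; set of 6 now {6, 10}
Step 6: union(6, 9) -> merged; set of 6 now {0, 6, 9, 10}
Step 7: union(7, 5) -> merged; set of 7 now {5, 7}
Step 8: find(2) -> no change; set of 2 is {2}
Step 9: union(9, 0) -> already same set; set of 9 now {0, 6, 9, 10}
Step 10: union(6, 8) -> merged; set of 6 now {0, 6, 8, 9, 10, 12}
Step 11: find(5) -> no change; set of 5 is {5, 7}
Step 12: find(8) -> no change; set of 8 is {0, 6, 8, 9, 10, 12}
Step 13: union(3, 11) -> merged; set of 3 now {3, 11}
Step 14: union(4, 1) -> merged; set of 4 now {1, 4}
Step 15: union(0, 9) -> already same set; set of 0 now {0, 6, 8, 9, 10, 12}
Step 16: union(0, 1) -> merged; set of 0 now {0, 1, 4, 6, 8, 9, 10, 12}
Step 17: union(5, 10) -> merged; set of 5 now {0, 1, 4, 5, 6, 7, 8, 9, 10, 12}
Step 18: union(9, 4) -> already same set; set of 9 now {0, 1, 4, 5, 6, 7, 8, 9, 10, 12}
Step 19: union(1, 2) -> merged; set of 1 now {0, 1, 2, 4, 5, 6, 7, 8, 9, 10, 12}
Step 20: union(12, 5) -> already same set; set of 12 now {0, 1, 2, 4, 5, 6, 7, 8, 9, 10, 12}
Step 21: union(4, 8) -> already same set; set of 4 now {0, 1, 2, 4, 5, 6, 7, 8, 9, 10, 12}
Component of 2: {0, 1, 2, 4, 5, 6, 7, 8, 9, 10, 12}

Answer: 0, 1, 2, 4, 5, 6, 7, 8, 9, 10, 12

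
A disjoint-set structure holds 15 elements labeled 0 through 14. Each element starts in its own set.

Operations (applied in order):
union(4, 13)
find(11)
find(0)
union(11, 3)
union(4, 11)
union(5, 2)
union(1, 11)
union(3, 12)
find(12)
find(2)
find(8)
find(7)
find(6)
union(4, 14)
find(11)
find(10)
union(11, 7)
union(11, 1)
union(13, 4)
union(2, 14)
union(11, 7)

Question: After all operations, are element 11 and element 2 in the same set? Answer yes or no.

Answer: yes

Derivation:
Step 1: union(4, 13) -> merged; set of 4 now {4, 13}
Step 2: find(11) -> no change; set of 11 is {11}
Step 3: find(0) -> no change; set of 0 is {0}
Step 4: union(11, 3) -> merged; set of 11 now {3, 11}
Step 5: union(4, 11) -> merged; set of 4 now {3, 4, 11, 13}
Step 6: union(5, 2) -> merged; set of 5 now {2, 5}
Step 7: union(1, 11) -> merged; set of 1 now {1, 3, 4, 11, 13}
Step 8: union(3, 12) -> merged; set of 3 now {1, 3, 4, 11, 12, 13}
Step 9: find(12) -> no change; set of 12 is {1, 3, 4, 11, 12, 13}
Step 10: find(2) -> no change; set of 2 is {2, 5}
Step 11: find(8) -> no change; set of 8 is {8}
Step 12: find(7) -> no change; set of 7 is {7}
Step 13: find(6) -> no change; set of 6 is {6}
Step 14: union(4, 14) -> merged; set of 4 now {1, 3, 4, 11, 12, 13, 14}
Step 15: find(11) -> no change; set of 11 is {1, 3, 4, 11, 12, 13, 14}
Step 16: find(10) -> no change; set of 10 is {10}
Step 17: union(11, 7) -> merged; set of 11 now {1, 3, 4, 7, 11, 12, 13, 14}
Step 18: union(11, 1) -> already same set; set of 11 now {1, 3, 4, 7, 11, 12, 13, 14}
Step 19: union(13, 4) -> already same set; set of 13 now {1, 3, 4, 7, 11, 12, 13, 14}
Step 20: union(2, 14) -> merged; set of 2 now {1, 2, 3, 4, 5, 7, 11, 12, 13, 14}
Step 21: union(11, 7) -> already same set; set of 11 now {1, 2, 3, 4, 5, 7, 11, 12, 13, 14}
Set of 11: {1, 2, 3, 4, 5, 7, 11, 12, 13, 14}; 2 is a member.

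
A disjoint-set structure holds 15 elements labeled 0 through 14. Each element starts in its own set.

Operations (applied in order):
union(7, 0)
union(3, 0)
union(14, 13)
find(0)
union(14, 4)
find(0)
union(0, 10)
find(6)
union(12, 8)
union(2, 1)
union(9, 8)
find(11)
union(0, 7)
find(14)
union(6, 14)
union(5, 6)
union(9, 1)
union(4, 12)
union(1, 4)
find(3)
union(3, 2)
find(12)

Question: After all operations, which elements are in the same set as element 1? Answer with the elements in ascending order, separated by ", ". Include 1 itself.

Step 1: union(7, 0) -> merged; set of 7 now {0, 7}
Step 2: union(3, 0) -> merged; set of 3 now {0, 3, 7}
Step 3: union(14, 13) -> merged; set of 14 now {13, 14}
Step 4: find(0) -> no change; set of 0 is {0, 3, 7}
Step 5: union(14, 4) -> merged; set of 14 now {4, 13, 14}
Step 6: find(0) -> no change; set of 0 is {0, 3, 7}
Step 7: union(0, 10) -> merged; set of 0 now {0, 3, 7, 10}
Step 8: find(6) -> no change; set of 6 is {6}
Step 9: union(12, 8) -> merged; set of 12 now {8, 12}
Step 10: union(2, 1) -> merged; set of 2 now {1, 2}
Step 11: union(9, 8) -> merged; set of 9 now {8, 9, 12}
Step 12: find(11) -> no change; set of 11 is {11}
Step 13: union(0, 7) -> already same set; set of 0 now {0, 3, 7, 10}
Step 14: find(14) -> no change; set of 14 is {4, 13, 14}
Step 15: union(6, 14) -> merged; set of 6 now {4, 6, 13, 14}
Step 16: union(5, 6) -> merged; set of 5 now {4, 5, 6, 13, 14}
Step 17: union(9, 1) -> merged; set of 9 now {1, 2, 8, 9, 12}
Step 18: union(4, 12) -> merged; set of 4 now {1, 2, 4, 5, 6, 8, 9, 12, 13, 14}
Step 19: union(1, 4) -> already same set; set of 1 now {1, 2, 4, 5, 6, 8, 9, 12, 13, 14}
Step 20: find(3) -> no change; set of 3 is {0, 3, 7, 10}
Step 21: union(3, 2) -> merged; set of 3 now {0, 1, 2, 3, 4, 5, 6, 7, 8, 9, 10, 12, 13, 14}
Step 22: find(12) -> no change; set of 12 is {0, 1, 2, 3, 4, 5, 6, 7, 8, 9, 10, 12, 13, 14}
Component of 1: {0, 1, 2, 3, 4, 5, 6, 7, 8, 9, 10, 12, 13, 14}

Answer: 0, 1, 2, 3, 4, 5, 6, 7, 8, 9, 10, 12, 13, 14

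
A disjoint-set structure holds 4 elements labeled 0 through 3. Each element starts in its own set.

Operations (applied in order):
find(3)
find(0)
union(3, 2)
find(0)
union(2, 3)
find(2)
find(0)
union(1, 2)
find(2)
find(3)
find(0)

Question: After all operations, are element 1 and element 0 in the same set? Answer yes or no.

Answer: no

Derivation:
Step 1: find(3) -> no change; set of 3 is {3}
Step 2: find(0) -> no change; set of 0 is {0}
Step 3: union(3, 2) -> merged; set of 3 now {2, 3}
Step 4: find(0) -> no change; set of 0 is {0}
Step 5: union(2, 3) -> already same set; set of 2 now {2, 3}
Step 6: find(2) -> no change; set of 2 is {2, 3}
Step 7: find(0) -> no change; set of 0 is {0}
Step 8: union(1, 2) -> merged; set of 1 now {1, 2, 3}
Step 9: find(2) -> no change; set of 2 is {1, 2, 3}
Step 10: find(3) -> no change; set of 3 is {1, 2, 3}
Step 11: find(0) -> no change; set of 0 is {0}
Set of 1: {1, 2, 3}; 0 is not a member.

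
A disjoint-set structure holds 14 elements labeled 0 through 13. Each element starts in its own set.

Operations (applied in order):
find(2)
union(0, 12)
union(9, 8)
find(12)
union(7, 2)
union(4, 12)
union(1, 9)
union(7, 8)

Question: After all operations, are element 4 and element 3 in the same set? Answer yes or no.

Step 1: find(2) -> no change; set of 2 is {2}
Step 2: union(0, 12) -> merged; set of 0 now {0, 12}
Step 3: union(9, 8) -> merged; set of 9 now {8, 9}
Step 4: find(12) -> no change; set of 12 is {0, 12}
Step 5: union(7, 2) -> merged; set of 7 now {2, 7}
Step 6: union(4, 12) -> merged; set of 4 now {0, 4, 12}
Step 7: union(1, 9) -> merged; set of 1 now {1, 8, 9}
Step 8: union(7, 8) -> merged; set of 7 now {1, 2, 7, 8, 9}
Set of 4: {0, 4, 12}; 3 is not a member.

Answer: no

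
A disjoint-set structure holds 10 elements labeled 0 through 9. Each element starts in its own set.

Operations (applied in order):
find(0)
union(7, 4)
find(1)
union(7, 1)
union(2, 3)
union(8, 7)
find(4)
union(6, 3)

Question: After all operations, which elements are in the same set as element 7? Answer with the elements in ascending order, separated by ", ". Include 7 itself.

Step 1: find(0) -> no change; set of 0 is {0}
Step 2: union(7, 4) -> merged; set of 7 now {4, 7}
Step 3: find(1) -> no change; set of 1 is {1}
Step 4: union(7, 1) -> merged; set of 7 now {1, 4, 7}
Step 5: union(2, 3) -> merged; set of 2 now {2, 3}
Step 6: union(8, 7) -> merged; set of 8 now {1, 4, 7, 8}
Step 7: find(4) -> no change; set of 4 is {1, 4, 7, 8}
Step 8: union(6, 3) -> merged; set of 6 now {2, 3, 6}
Component of 7: {1, 4, 7, 8}

Answer: 1, 4, 7, 8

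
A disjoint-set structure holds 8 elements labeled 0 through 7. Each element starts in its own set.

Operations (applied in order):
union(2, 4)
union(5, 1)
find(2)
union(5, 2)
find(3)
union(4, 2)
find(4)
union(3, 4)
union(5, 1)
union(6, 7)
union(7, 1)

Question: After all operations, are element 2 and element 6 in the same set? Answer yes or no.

Step 1: union(2, 4) -> merged; set of 2 now {2, 4}
Step 2: union(5, 1) -> merged; set of 5 now {1, 5}
Step 3: find(2) -> no change; set of 2 is {2, 4}
Step 4: union(5, 2) -> merged; set of 5 now {1, 2, 4, 5}
Step 5: find(3) -> no change; set of 3 is {3}
Step 6: union(4, 2) -> already same set; set of 4 now {1, 2, 4, 5}
Step 7: find(4) -> no change; set of 4 is {1, 2, 4, 5}
Step 8: union(3, 4) -> merged; set of 3 now {1, 2, 3, 4, 5}
Step 9: union(5, 1) -> already same set; set of 5 now {1, 2, 3, 4, 5}
Step 10: union(6, 7) -> merged; set of 6 now {6, 7}
Step 11: union(7, 1) -> merged; set of 7 now {1, 2, 3, 4, 5, 6, 7}
Set of 2: {1, 2, 3, 4, 5, 6, 7}; 6 is a member.

Answer: yes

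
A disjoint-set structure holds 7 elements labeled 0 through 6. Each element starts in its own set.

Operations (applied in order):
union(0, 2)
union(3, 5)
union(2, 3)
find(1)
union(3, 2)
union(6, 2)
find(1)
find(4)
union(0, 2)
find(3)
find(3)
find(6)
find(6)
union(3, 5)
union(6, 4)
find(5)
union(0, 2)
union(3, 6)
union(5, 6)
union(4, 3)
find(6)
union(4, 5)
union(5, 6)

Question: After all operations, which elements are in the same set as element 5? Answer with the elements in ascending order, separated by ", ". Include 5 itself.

Step 1: union(0, 2) -> merged; set of 0 now {0, 2}
Step 2: union(3, 5) -> merged; set of 3 now {3, 5}
Step 3: union(2, 3) -> merged; set of 2 now {0, 2, 3, 5}
Step 4: find(1) -> no change; set of 1 is {1}
Step 5: union(3, 2) -> already same set; set of 3 now {0, 2, 3, 5}
Step 6: union(6, 2) -> merged; set of 6 now {0, 2, 3, 5, 6}
Step 7: find(1) -> no change; set of 1 is {1}
Step 8: find(4) -> no change; set of 4 is {4}
Step 9: union(0, 2) -> already same set; set of 0 now {0, 2, 3, 5, 6}
Step 10: find(3) -> no change; set of 3 is {0, 2, 3, 5, 6}
Step 11: find(3) -> no change; set of 3 is {0, 2, 3, 5, 6}
Step 12: find(6) -> no change; set of 6 is {0, 2, 3, 5, 6}
Step 13: find(6) -> no change; set of 6 is {0, 2, 3, 5, 6}
Step 14: union(3, 5) -> already same set; set of 3 now {0, 2, 3, 5, 6}
Step 15: union(6, 4) -> merged; set of 6 now {0, 2, 3, 4, 5, 6}
Step 16: find(5) -> no change; set of 5 is {0, 2, 3, 4, 5, 6}
Step 17: union(0, 2) -> already same set; set of 0 now {0, 2, 3, 4, 5, 6}
Step 18: union(3, 6) -> already same set; set of 3 now {0, 2, 3, 4, 5, 6}
Step 19: union(5, 6) -> already same set; set of 5 now {0, 2, 3, 4, 5, 6}
Step 20: union(4, 3) -> already same set; set of 4 now {0, 2, 3, 4, 5, 6}
Step 21: find(6) -> no change; set of 6 is {0, 2, 3, 4, 5, 6}
Step 22: union(4, 5) -> already same set; set of 4 now {0, 2, 3, 4, 5, 6}
Step 23: union(5, 6) -> already same set; set of 5 now {0, 2, 3, 4, 5, 6}
Component of 5: {0, 2, 3, 4, 5, 6}

Answer: 0, 2, 3, 4, 5, 6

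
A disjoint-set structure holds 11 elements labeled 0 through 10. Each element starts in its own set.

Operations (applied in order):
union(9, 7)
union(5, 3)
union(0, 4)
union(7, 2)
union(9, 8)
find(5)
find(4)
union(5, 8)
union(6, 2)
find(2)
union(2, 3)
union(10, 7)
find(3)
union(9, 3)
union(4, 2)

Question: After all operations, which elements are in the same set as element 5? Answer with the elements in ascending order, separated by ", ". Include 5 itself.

Step 1: union(9, 7) -> merged; set of 9 now {7, 9}
Step 2: union(5, 3) -> merged; set of 5 now {3, 5}
Step 3: union(0, 4) -> merged; set of 0 now {0, 4}
Step 4: union(7, 2) -> merged; set of 7 now {2, 7, 9}
Step 5: union(9, 8) -> merged; set of 9 now {2, 7, 8, 9}
Step 6: find(5) -> no change; set of 5 is {3, 5}
Step 7: find(4) -> no change; set of 4 is {0, 4}
Step 8: union(5, 8) -> merged; set of 5 now {2, 3, 5, 7, 8, 9}
Step 9: union(6, 2) -> merged; set of 6 now {2, 3, 5, 6, 7, 8, 9}
Step 10: find(2) -> no change; set of 2 is {2, 3, 5, 6, 7, 8, 9}
Step 11: union(2, 3) -> already same set; set of 2 now {2, 3, 5, 6, 7, 8, 9}
Step 12: union(10, 7) -> merged; set of 10 now {2, 3, 5, 6, 7, 8, 9, 10}
Step 13: find(3) -> no change; set of 3 is {2, 3, 5, 6, 7, 8, 9, 10}
Step 14: union(9, 3) -> already same set; set of 9 now {2, 3, 5, 6, 7, 8, 9, 10}
Step 15: union(4, 2) -> merged; set of 4 now {0, 2, 3, 4, 5, 6, 7, 8, 9, 10}
Component of 5: {0, 2, 3, 4, 5, 6, 7, 8, 9, 10}

Answer: 0, 2, 3, 4, 5, 6, 7, 8, 9, 10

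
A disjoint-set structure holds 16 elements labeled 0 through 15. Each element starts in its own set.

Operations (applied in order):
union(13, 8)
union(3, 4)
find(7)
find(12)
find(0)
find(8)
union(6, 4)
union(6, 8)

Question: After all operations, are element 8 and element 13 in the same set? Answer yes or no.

Step 1: union(13, 8) -> merged; set of 13 now {8, 13}
Step 2: union(3, 4) -> merged; set of 3 now {3, 4}
Step 3: find(7) -> no change; set of 7 is {7}
Step 4: find(12) -> no change; set of 12 is {12}
Step 5: find(0) -> no change; set of 0 is {0}
Step 6: find(8) -> no change; set of 8 is {8, 13}
Step 7: union(6, 4) -> merged; set of 6 now {3, 4, 6}
Step 8: union(6, 8) -> merged; set of 6 now {3, 4, 6, 8, 13}
Set of 8: {3, 4, 6, 8, 13}; 13 is a member.

Answer: yes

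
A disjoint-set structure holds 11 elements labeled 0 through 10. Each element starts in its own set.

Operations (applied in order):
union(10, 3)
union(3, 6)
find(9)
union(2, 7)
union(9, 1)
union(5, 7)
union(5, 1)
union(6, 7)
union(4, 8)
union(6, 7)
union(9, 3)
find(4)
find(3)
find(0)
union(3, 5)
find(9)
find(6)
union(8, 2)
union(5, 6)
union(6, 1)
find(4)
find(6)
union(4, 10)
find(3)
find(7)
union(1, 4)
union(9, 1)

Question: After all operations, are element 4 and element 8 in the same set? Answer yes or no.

Step 1: union(10, 3) -> merged; set of 10 now {3, 10}
Step 2: union(3, 6) -> merged; set of 3 now {3, 6, 10}
Step 3: find(9) -> no change; set of 9 is {9}
Step 4: union(2, 7) -> merged; set of 2 now {2, 7}
Step 5: union(9, 1) -> merged; set of 9 now {1, 9}
Step 6: union(5, 7) -> merged; set of 5 now {2, 5, 7}
Step 7: union(5, 1) -> merged; set of 5 now {1, 2, 5, 7, 9}
Step 8: union(6, 7) -> merged; set of 6 now {1, 2, 3, 5, 6, 7, 9, 10}
Step 9: union(4, 8) -> merged; set of 4 now {4, 8}
Step 10: union(6, 7) -> already same set; set of 6 now {1, 2, 3, 5, 6, 7, 9, 10}
Step 11: union(9, 3) -> already same set; set of 9 now {1, 2, 3, 5, 6, 7, 9, 10}
Step 12: find(4) -> no change; set of 4 is {4, 8}
Step 13: find(3) -> no change; set of 3 is {1, 2, 3, 5, 6, 7, 9, 10}
Step 14: find(0) -> no change; set of 0 is {0}
Step 15: union(3, 5) -> already same set; set of 3 now {1, 2, 3, 5, 6, 7, 9, 10}
Step 16: find(9) -> no change; set of 9 is {1, 2, 3, 5, 6, 7, 9, 10}
Step 17: find(6) -> no change; set of 6 is {1, 2, 3, 5, 6, 7, 9, 10}
Step 18: union(8, 2) -> merged; set of 8 now {1, 2, 3, 4, 5, 6, 7, 8, 9, 10}
Step 19: union(5, 6) -> already same set; set of 5 now {1, 2, 3, 4, 5, 6, 7, 8, 9, 10}
Step 20: union(6, 1) -> already same set; set of 6 now {1, 2, 3, 4, 5, 6, 7, 8, 9, 10}
Step 21: find(4) -> no change; set of 4 is {1, 2, 3, 4, 5, 6, 7, 8, 9, 10}
Step 22: find(6) -> no change; set of 6 is {1, 2, 3, 4, 5, 6, 7, 8, 9, 10}
Step 23: union(4, 10) -> already same set; set of 4 now {1, 2, 3, 4, 5, 6, 7, 8, 9, 10}
Step 24: find(3) -> no change; set of 3 is {1, 2, 3, 4, 5, 6, 7, 8, 9, 10}
Step 25: find(7) -> no change; set of 7 is {1, 2, 3, 4, 5, 6, 7, 8, 9, 10}
Step 26: union(1, 4) -> already same set; set of 1 now {1, 2, 3, 4, 5, 6, 7, 8, 9, 10}
Step 27: union(9, 1) -> already same set; set of 9 now {1, 2, 3, 4, 5, 6, 7, 8, 9, 10}
Set of 4: {1, 2, 3, 4, 5, 6, 7, 8, 9, 10}; 8 is a member.

Answer: yes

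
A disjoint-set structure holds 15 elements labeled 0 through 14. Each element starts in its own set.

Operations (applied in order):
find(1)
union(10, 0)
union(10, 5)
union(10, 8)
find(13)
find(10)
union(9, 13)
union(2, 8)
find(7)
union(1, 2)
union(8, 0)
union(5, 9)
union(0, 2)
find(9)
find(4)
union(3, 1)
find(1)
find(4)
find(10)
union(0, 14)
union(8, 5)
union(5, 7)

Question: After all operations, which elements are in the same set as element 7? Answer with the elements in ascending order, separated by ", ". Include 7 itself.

Step 1: find(1) -> no change; set of 1 is {1}
Step 2: union(10, 0) -> merged; set of 10 now {0, 10}
Step 3: union(10, 5) -> merged; set of 10 now {0, 5, 10}
Step 4: union(10, 8) -> merged; set of 10 now {0, 5, 8, 10}
Step 5: find(13) -> no change; set of 13 is {13}
Step 6: find(10) -> no change; set of 10 is {0, 5, 8, 10}
Step 7: union(9, 13) -> merged; set of 9 now {9, 13}
Step 8: union(2, 8) -> merged; set of 2 now {0, 2, 5, 8, 10}
Step 9: find(7) -> no change; set of 7 is {7}
Step 10: union(1, 2) -> merged; set of 1 now {0, 1, 2, 5, 8, 10}
Step 11: union(8, 0) -> already same set; set of 8 now {0, 1, 2, 5, 8, 10}
Step 12: union(5, 9) -> merged; set of 5 now {0, 1, 2, 5, 8, 9, 10, 13}
Step 13: union(0, 2) -> already same set; set of 0 now {0, 1, 2, 5, 8, 9, 10, 13}
Step 14: find(9) -> no change; set of 9 is {0, 1, 2, 5, 8, 9, 10, 13}
Step 15: find(4) -> no change; set of 4 is {4}
Step 16: union(3, 1) -> merged; set of 3 now {0, 1, 2, 3, 5, 8, 9, 10, 13}
Step 17: find(1) -> no change; set of 1 is {0, 1, 2, 3, 5, 8, 9, 10, 13}
Step 18: find(4) -> no change; set of 4 is {4}
Step 19: find(10) -> no change; set of 10 is {0, 1, 2, 3, 5, 8, 9, 10, 13}
Step 20: union(0, 14) -> merged; set of 0 now {0, 1, 2, 3, 5, 8, 9, 10, 13, 14}
Step 21: union(8, 5) -> already same set; set of 8 now {0, 1, 2, 3, 5, 8, 9, 10, 13, 14}
Step 22: union(5, 7) -> merged; set of 5 now {0, 1, 2, 3, 5, 7, 8, 9, 10, 13, 14}
Component of 7: {0, 1, 2, 3, 5, 7, 8, 9, 10, 13, 14}

Answer: 0, 1, 2, 3, 5, 7, 8, 9, 10, 13, 14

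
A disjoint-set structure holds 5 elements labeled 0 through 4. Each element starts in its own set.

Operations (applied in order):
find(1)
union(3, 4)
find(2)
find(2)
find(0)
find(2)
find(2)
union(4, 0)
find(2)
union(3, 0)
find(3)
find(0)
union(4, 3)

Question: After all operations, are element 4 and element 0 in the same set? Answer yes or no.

Step 1: find(1) -> no change; set of 1 is {1}
Step 2: union(3, 4) -> merged; set of 3 now {3, 4}
Step 3: find(2) -> no change; set of 2 is {2}
Step 4: find(2) -> no change; set of 2 is {2}
Step 5: find(0) -> no change; set of 0 is {0}
Step 6: find(2) -> no change; set of 2 is {2}
Step 7: find(2) -> no change; set of 2 is {2}
Step 8: union(4, 0) -> merged; set of 4 now {0, 3, 4}
Step 9: find(2) -> no change; set of 2 is {2}
Step 10: union(3, 0) -> already same set; set of 3 now {0, 3, 4}
Step 11: find(3) -> no change; set of 3 is {0, 3, 4}
Step 12: find(0) -> no change; set of 0 is {0, 3, 4}
Step 13: union(4, 3) -> already same set; set of 4 now {0, 3, 4}
Set of 4: {0, 3, 4}; 0 is a member.

Answer: yes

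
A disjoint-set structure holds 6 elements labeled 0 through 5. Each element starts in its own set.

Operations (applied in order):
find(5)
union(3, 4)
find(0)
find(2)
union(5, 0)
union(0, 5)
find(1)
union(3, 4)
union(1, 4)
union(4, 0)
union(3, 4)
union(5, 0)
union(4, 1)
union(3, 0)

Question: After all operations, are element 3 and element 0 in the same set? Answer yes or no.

Step 1: find(5) -> no change; set of 5 is {5}
Step 2: union(3, 4) -> merged; set of 3 now {3, 4}
Step 3: find(0) -> no change; set of 0 is {0}
Step 4: find(2) -> no change; set of 2 is {2}
Step 5: union(5, 0) -> merged; set of 5 now {0, 5}
Step 6: union(0, 5) -> already same set; set of 0 now {0, 5}
Step 7: find(1) -> no change; set of 1 is {1}
Step 8: union(3, 4) -> already same set; set of 3 now {3, 4}
Step 9: union(1, 4) -> merged; set of 1 now {1, 3, 4}
Step 10: union(4, 0) -> merged; set of 4 now {0, 1, 3, 4, 5}
Step 11: union(3, 4) -> already same set; set of 3 now {0, 1, 3, 4, 5}
Step 12: union(5, 0) -> already same set; set of 5 now {0, 1, 3, 4, 5}
Step 13: union(4, 1) -> already same set; set of 4 now {0, 1, 3, 4, 5}
Step 14: union(3, 0) -> already same set; set of 3 now {0, 1, 3, 4, 5}
Set of 3: {0, 1, 3, 4, 5}; 0 is a member.

Answer: yes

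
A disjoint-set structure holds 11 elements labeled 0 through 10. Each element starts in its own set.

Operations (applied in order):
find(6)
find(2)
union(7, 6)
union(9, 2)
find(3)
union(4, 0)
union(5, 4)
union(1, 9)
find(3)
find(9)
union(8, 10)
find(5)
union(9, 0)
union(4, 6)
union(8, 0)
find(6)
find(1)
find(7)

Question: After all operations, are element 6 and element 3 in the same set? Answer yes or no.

Answer: no

Derivation:
Step 1: find(6) -> no change; set of 6 is {6}
Step 2: find(2) -> no change; set of 2 is {2}
Step 3: union(7, 6) -> merged; set of 7 now {6, 7}
Step 4: union(9, 2) -> merged; set of 9 now {2, 9}
Step 5: find(3) -> no change; set of 3 is {3}
Step 6: union(4, 0) -> merged; set of 4 now {0, 4}
Step 7: union(5, 4) -> merged; set of 5 now {0, 4, 5}
Step 8: union(1, 9) -> merged; set of 1 now {1, 2, 9}
Step 9: find(3) -> no change; set of 3 is {3}
Step 10: find(9) -> no change; set of 9 is {1, 2, 9}
Step 11: union(8, 10) -> merged; set of 8 now {8, 10}
Step 12: find(5) -> no change; set of 5 is {0, 4, 5}
Step 13: union(9, 0) -> merged; set of 9 now {0, 1, 2, 4, 5, 9}
Step 14: union(4, 6) -> merged; set of 4 now {0, 1, 2, 4, 5, 6, 7, 9}
Step 15: union(8, 0) -> merged; set of 8 now {0, 1, 2, 4, 5, 6, 7, 8, 9, 10}
Step 16: find(6) -> no change; set of 6 is {0, 1, 2, 4, 5, 6, 7, 8, 9, 10}
Step 17: find(1) -> no change; set of 1 is {0, 1, 2, 4, 5, 6, 7, 8, 9, 10}
Step 18: find(7) -> no change; set of 7 is {0, 1, 2, 4, 5, 6, 7, 8, 9, 10}
Set of 6: {0, 1, 2, 4, 5, 6, 7, 8, 9, 10}; 3 is not a member.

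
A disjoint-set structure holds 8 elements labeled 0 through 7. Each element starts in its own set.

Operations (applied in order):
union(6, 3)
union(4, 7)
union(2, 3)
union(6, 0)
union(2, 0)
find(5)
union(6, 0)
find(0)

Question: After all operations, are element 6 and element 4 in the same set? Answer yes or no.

Step 1: union(6, 3) -> merged; set of 6 now {3, 6}
Step 2: union(4, 7) -> merged; set of 4 now {4, 7}
Step 3: union(2, 3) -> merged; set of 2 now {2, 3, 6}
Step 4: union(6, 0) -> merged; set of 6 now {0, 2, 3, 6}
Step 5: union(2, 0) -> already same set; set of 2 now {0, 2, 3, 6}
Step 6: find(5) -> no change; set of 5 is {5}
Step 7: union(6, 0) -> already same set; set of 6 now {0, 2, 3, 6}
Step 8: find(0) -> no change; set of 0 is {0, 2, 3, 6}
Set of 6: {0, 2, 3, 6}; 4 is not a member.

Answer: no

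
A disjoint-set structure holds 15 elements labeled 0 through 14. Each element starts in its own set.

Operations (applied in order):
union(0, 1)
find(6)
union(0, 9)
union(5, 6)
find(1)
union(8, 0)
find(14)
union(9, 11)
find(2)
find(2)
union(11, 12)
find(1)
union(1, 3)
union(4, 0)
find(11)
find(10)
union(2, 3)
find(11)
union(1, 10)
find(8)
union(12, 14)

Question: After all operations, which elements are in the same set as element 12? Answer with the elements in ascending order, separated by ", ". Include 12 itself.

Answer: 0, 1, 2, 3, 4, 8, 9, 10, 11, 12, 14

Derivation:
Step 1: union(0, 1) -> merged; set of 0 now {0, 1}
Step 2: find(6) -> no change; set of 6 is {6}
Step 3: union(0, 9) -> merged; set of 0 now {0, 1, 9}
Step 4: union(5, 6) -> merged; set of 5 now {5, 6}
Step 5: find(1) -> no change; set of 1 is {0, 1, 9}
Step 6: union(8, 0) -> merged; set of 8 now {0, 1, 8, 9}
Step 7: find(14) -> no change; set of 14 is {14}
Step 8: union(9, 11) -> merged; set of 9 now {0, 1, 8, 9, 11}
Step 9: find(2) -> no change; set of 2 is {2}
Step 10: find(2) -> no change; set of 2 is {2}
Step 11: union(11, 12) -> merged; set of 11 now {0, 1, 8, 9, 11, 12}
Step 12: find(1) -> no change; set of 1 is {0, 1, 8, 9, 11, 12}
Step 13: union(1, 3) -> merged; set of 1 now {0, 1, 3, 8, 9, 11, 12}
Step 14: union(4, 0) -> merged; set of 4 now {0, 1, 3, 4, 8, 9, 11, 12}
Step 15: find(11) -> no change; set of 11 is {0, 1, 3, 4, 8, 9, 11, 12}
Step 16: find(10) -> no change; set of 10 is {10}
Step 17: union(2, 3) -> merged; set of 2 now {0, 1, 2, 3, 4, 8, 9, 11, 12}
Step 18: find(11) -> no change; set of 11 is {0, 1, 2, 3, 4, 8, 9, 11, 12}
Step 19: union(1, 10) -> merged; set of 1 now {0, 1, 2, 3, 4, 8, 9, 10, 11, 12}
Step 20: find(8) -> no change; set of 8 is {0, 1, 2, 3, 4, 8, 9, 10, 11, 12}
Step 21: union(12, 14) -> merged; set of 12 now {0, 1, 2, 3, 4, 8, 9, 10, 11, 12, 14}
Component of 12: {0, 1, 2, 3, 4, 8, 9, 10, 11, 12, 14}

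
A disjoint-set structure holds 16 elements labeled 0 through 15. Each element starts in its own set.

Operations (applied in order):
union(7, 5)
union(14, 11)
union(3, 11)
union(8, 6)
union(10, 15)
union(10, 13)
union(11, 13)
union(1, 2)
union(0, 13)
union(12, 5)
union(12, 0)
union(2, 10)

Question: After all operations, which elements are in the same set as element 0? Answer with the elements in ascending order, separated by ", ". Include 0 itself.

Step 1: union(7, 5) -> merged; set of 7 now {5, 7}
Step 2: union(14, 11) -> merged; set of 14 now {11, 14}
Step 3: union(3, 11) -> merged; set of 3 now {3, 11, 14}
Step 4: union(8, 6) -> merged; set of 8 now {6, 8}
Step 5: union(10, 15) -> merged; set of 10 now {10, 15}
Step 6: union(10, 13) -> merged; set of 10 now {10, 13, 15}
Step 7: union(11, 13) -> merged; set of 11 now {3, 10, 11, 13, 14, 15}
Step 8: union(1, 2) -> merged; set of 1 now {1, 2}
Step 9: union(0, 13) -> merged; set of 0 now {0, 3, 10, 11, 13, 14, 15}
Step 10: union(12, 5) -> merged; set of 12 now {5, 7, 12}
Step 11: union(12, 0) -> merged; set of 12 now {0, 3, 5, 7, 10, 11, 12, 13, 14, 15}
Step 12: union(2, 10) -> merged; set of 2 now {0, 1, 2, 3, 5, 7, 10, 11, 12, 13, 14, 15}
Component of 0: {0, 1, 2, 3, 5, 7, 10, 11, 12, 13, 14, 15}

Answer: 0, 1, 2, 3, 5, 7, 10, 11, 12, 13, 14, 15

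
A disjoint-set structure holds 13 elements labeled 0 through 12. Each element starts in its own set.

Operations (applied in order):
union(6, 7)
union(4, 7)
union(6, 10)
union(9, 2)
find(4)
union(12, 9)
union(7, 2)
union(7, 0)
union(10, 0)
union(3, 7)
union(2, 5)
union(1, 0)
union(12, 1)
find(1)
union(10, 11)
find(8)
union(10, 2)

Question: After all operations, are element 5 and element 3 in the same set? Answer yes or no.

Answer: yes

Derivation:
Step 1: union(6, 7) -> merged; set of 6 now {6, 7}
Step 2: union(4, 7) -> merged; set of 4 now {4, 6, 7}
Step 3: union(6, 10) -> merged; set of 6 now {4, 6, 7, 10}
Step 4: union(9, 2) -> merged; set of 9 now {2, 9}
Step 5: find(4) -> no change; set of 4 is {4, 6, 7, 10}
Step 6: union(12, 9) -> merged; set of 12 now {2, 9, 12}
Step 7: union(7, 2) -> merged; set of 7 now {2, 4, 6, 7, 9, 10, 12}
Step 8: union(7, 0) -> merged; set of 7 now {0, 2, 4, 6, 7, 9, 10, 12}
Step 9: union(10, 0) -> already same set; set of 10 now {0, 2, 4, 6, 7, 9, 10, 12}
Step 10: union(3, 7) -> merged; set of 3 now {0, 2, 3, 4, 6, 7, 9, 10, 12}
Step 11: union(2, 5) -> merged; set of 2 now {0, 2, 3, 4, 5, 6, 7, 9, 10, 12}
Step 12: union(1, 0) -> merged; set of 1 now {0, 1, 2, 3, 4, 5, 6, 7, 9, 10, 12}
Step 13: union(12, 1) -> already same set; set of 12 now {0, 1, 2, 3, 4, 5, 6, 7, 9, 10, 12}
Step 14: find(1) -> no change; set of 1 is {0, 1, 2, 3, 4, 5, 6, 7, 9, 10, 12}
Step 15: union(10, 11) -> merged; set of 10 now {0, 1, 2, 3, 4, 5, 6, 7, 9, 10, 11, 12}
Step 16: find(8) -> no change; set of 8 is {8}
Step 17: union(10, 2) -> already same set; set of 10 now {0, 1, 2, 3, 4, 5, 6, 7, 9, 10, 11, 12}
Set of 5: {0, 1, 2, 3, 4, 5, 6, 7, 9, 10, 11, 12}; 3 is a member.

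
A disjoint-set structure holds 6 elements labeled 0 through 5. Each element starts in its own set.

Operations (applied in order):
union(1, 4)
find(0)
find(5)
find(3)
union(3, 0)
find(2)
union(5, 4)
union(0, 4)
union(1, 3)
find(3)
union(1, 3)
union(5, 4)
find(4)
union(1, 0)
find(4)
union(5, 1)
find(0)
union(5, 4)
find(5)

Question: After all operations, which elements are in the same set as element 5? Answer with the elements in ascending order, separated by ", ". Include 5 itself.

Step 1: union(1, 4) -> merged; set of 1 now {1, 4}
Step 2: find(0) -> no change; set of 0 is {0}
Step 3: find(5) -> no change; set of 5 is {5}
Step 4: find(3) -> no change; set of 3 is {3}
Step 5: union(3, 0) -> merged; set of 3 now {0, 3}
Step 6: find(2) -> no change; set of 2 is {2}
Step 7: union(5, 4) -> merged; set of 5 now {1, 4, 5}
Step 8: union(0, 4) -> merged; set of 0 now {0, 1, 3, 4, 5}
Step 9: union(1, 3) -> already same set; set of 1 now {0, 1, 3, 4, 5}
Step 10: find(3) -> no change; set of 3 is {0, 1, 3, 4, 5}
Step 11: union(1, 3) -> already same set; set of 1 now {0, 1, 3, 4, 5}
Step 12: union(5, 4) -> already same set; set of 5 now {0, 1, 3, 4, 5}
Step 13: find(4) -> no change; set of 4 is {0, 1, 3, 4, 5}
Step 14: union(1, 0) -> already same set; set of 1 now {0, 1, 3, 4, 5}
Step 15: find(4) -> no change; set of 4 is {0, 1, 3, 4, 5}
Step 16: union(5, 1) -> already same set; set of 5 now {0, 1, 3, 4, 5}
Step 17: find(0) -> no change; set of 0 is {0, 1, 3, 4, 5}
Step 18: union(5, 4) -> already same set; set of 5 now {0, 1, 3, 4, 5}
Step 19: find(5) -> no change; set of 5 is {0, 1, 3, 4, 5}
Component of 5: {0, 1, 3, 4, 5}

Answer: 0, 1, 3, 4, 5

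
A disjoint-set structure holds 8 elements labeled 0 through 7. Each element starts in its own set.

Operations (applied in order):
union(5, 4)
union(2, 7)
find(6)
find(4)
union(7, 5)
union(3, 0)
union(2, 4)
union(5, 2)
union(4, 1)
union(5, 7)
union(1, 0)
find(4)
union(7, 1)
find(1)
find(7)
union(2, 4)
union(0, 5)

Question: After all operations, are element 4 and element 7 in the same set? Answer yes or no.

Answer: yes

Derivation:
Step 1: union(5, 4) -> merged; set of 5 now {4, 5}
Step 2: union(2, 7) -> merged; set of 2 now {2, 7}
Step 3: find(6) -> no change; set of 6 is {6}
Step 4: find(4) -> no change; set of 4 is {4, 5}
Step 5: union(7, 5) -> merged; set of 7 now {2, 4, 5, 7}
Step 6: union(3, 0) -> merged; set of 3 now {0, 3}
Step 7: union(2, 4) -> already same set; set of 2 now {2, 4, 5, 7}
Step 8: union(5, 2) -> already same set; set of 5 now {2, 4, 5, 7}
Step 9: union(4, 1) -> merged; set of 4 now {1, 2, 4, 5, 7}
Step 10: union(5, 7) -> already same set; set of 5 now {1, 2, 4, 5, 7}
Step 11: union(1, 0) -> merged; set of 1 now {0, 1, 2, 3, 4, 5, 7}
Step 12: find(4) -> no change; set of 4 is {0, 1, 2, 3, 4, 5, 7}
Step 13: union(7, 1) -> already same set; set of 7 now {0, 1, 2, 3, 4, 5, 7}
Step 14: find(1) -> no change; set of 1 is {0, 1, 2, 3, 4, 5, 7}
Step 15: find(7) -> no change; set of 7 is {0, 1, 2, 3, 4, 5, 7}
Step 16: union(2, 4) -> already same set; set of 2 now {0, 1, 2, 3, 4, 5, 7}
Step 17: union(0, 5) -> already same set; set of 0 now {0, 1, 2, 3, 4, 5, 7}
Set of 4: {0, 1, 2, 3, 4, 5, 7}; 7 is a member.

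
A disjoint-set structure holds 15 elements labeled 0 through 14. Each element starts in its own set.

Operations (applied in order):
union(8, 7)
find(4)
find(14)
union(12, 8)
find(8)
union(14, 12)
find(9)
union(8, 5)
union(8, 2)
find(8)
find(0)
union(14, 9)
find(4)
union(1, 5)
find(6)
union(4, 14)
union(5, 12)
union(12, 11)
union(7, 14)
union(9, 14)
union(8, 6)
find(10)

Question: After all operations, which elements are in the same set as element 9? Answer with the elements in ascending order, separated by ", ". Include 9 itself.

Answer: 1, 2, 4, 5, 6, 7, 8, 9, 11, 12, 14

Derivation:
Step 1: union(8, 7) -> merged; set of 8 now {7, 8}
Step 2: find(4) -> no change; set of 4 is {4}
Step 3: find(14) -> no change; set of 14 is {14}
Step 4: union(12, 8) -> merged; set of 12 now {7, 8, 12}
Step 5: find(8) -> no change; set of 8 is {7, 8, 12}
Step 6: union(14, 12) -> merged; set of 14 now {7, 8, 12, 14}
Step 7: find(9) -> no change; set of 9 is {9}
Step 8: union(8, 5) -> merged; set of 8 now {5, 7, 8, 12, 14}
Step 9: union(8, 2) -> merged; set of 8 now {2, 5, 7, 8, 12, 14}
Step 10: find(8) -> no change; set of 8 is {2, 5, 7, 8, 12, 14}
Step 11: find(0) -> no change; set of 0 is {0}
Step 12: union(14, 9) -> merged; set of 14 now {2, 5, 7, 8, 9, 12, 14}
Step 13: find(4) -> no change; set of 4 is {4}
Step 14: union(1, 5) -> merged; set of 1 now {1, 2, 5, 7, 8, 9, 12, 14}
Step 15: find(6) -> no change; set of 6 is {6}
Step 16: union(4, 14) -> merged; set of 4 now {1, 2, 4, 5, 7, 8, 9, 12, 14}
Step 17: union(5, 12) -> already same set; set of 5 now {1, 2, 4, 5, 7, 8, 9, 12, 14}
Step 18: union(12, 11) -> merged; set of 12 now {1, 2, 4, 5, 7, 8, 9, 11, 12, 14}
Step 19: union(7, 14) -> already same set; set of 7 now {1, 2, 4, 5, 7, 8, 9, 11, 12, 14}
Step 20: union(9, 14) -> already same set; set of 9 now {1, 2, 4, 5, 7, 8, 9, 11, 12, 14}
Step 21: union(8, 6) -> merged; set of 8 now {1, 2, 4, 5, 6, 7, 8, 9, 11, 12, 14}
Step 22: find(10) -> no change; set of 10 is {10}
Component of 9: {1, 2, 4, 5, 6, 7, 8, 9, 11, 12, 14}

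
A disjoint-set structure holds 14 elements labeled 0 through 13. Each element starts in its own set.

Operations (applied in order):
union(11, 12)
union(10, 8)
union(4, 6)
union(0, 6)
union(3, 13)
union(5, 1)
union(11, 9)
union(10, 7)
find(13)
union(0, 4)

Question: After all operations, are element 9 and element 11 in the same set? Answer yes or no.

Step 1: union(11, 12) -> merged; set of 11 now {11, 12}
Step 2: union(10, 8) -> merged; set of 10 now {8, 10}
Step 3: union(4, 6) -> merged; set of 4 now {4, 6}
Step 4: union(0, 6) -> merged; set of 0 now {0, 4, 6}
Step 5: union(3, 13) -> merged; set of 3 now {3, 13}
Step 6: union(5, 1) -> merged; set of 5 now {1, 5}
Step 7: union(11, 9) -> merged; set of 11 now {9, 11, 12}
Step 8: union(10, 7) -> merged; set of 10 now {7, 8, 10}
Step 9: find(13) -> no change; set of 13 is {3, 13}
Step 10: union(0, 4) -> already same set; set of 0 now {0, 4, 6}
Set of 9: {9, 11, 12}; 11 is a member.

Answer: yes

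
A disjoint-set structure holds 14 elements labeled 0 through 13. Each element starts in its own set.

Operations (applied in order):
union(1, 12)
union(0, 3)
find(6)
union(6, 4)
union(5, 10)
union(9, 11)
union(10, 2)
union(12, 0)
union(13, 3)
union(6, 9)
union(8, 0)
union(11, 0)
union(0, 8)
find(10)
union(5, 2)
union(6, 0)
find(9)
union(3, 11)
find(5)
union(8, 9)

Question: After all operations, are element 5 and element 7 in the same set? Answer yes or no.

Answer: no

Derivation:
Step 1: union(1, 12) -> merged; set of 1 now {1, 12}
Step 2: union(0, 3) -> merged; set of 0 now {0, 3}
Step 3: find(6) -> no change; set of 6 is {6}
Step 4: union(6, 4) -> merged; set of 6 now {4, 6}
Step 5: union(5, 10) -> merged; set of 5 now {5, 10}
Step 6: union(9, 11) -> merged; set of 9 now {9, 11}
Step 7: union(10, 2) -> merged; set of 10 now {2, 5, 10}
Step 8: union(12, 0) -> merged; set of 12 now {0, 1, 3, 12}
Step 9: union(13, 3) -> merged; set of 13 now {0, 1, 3, 12, 13}
Step 10: union(6, 9) -> merged; set of 6 now {4, 6, 9, 11}
Step 11: union(8, 0) -> merged; set of 8 now {0, 1, 3, 8, 12, 13}
Step 12: union(11, 0) -> merged; set of 11 now {0, 1, 3, 4, 6, 8, 9, 11, 12, 13}
Step 13: union(0, 8) -> already same set; set of 0 now {0, 1, 3, 4, 6, 8, 9, 11, 12, 13}
Step 14: find(10) -> no change; set of 10 is {2, 5, 10}
Step 15: union(5, 2) -> already same set; set of 5 now {2, 5, 10}
Step 16: union(6, 0) -> already same set; set of 6 now {0, 1, 3, 4, 6, 8, 9, 11, 12, 13}
Step 17: find(9) -> no change; set of 9 is {0, 1, 3, 4, 6, 8, 9, 11, 12, 13}
Step 18: union(3, 11) -> already same set; set of 3 now {0, 1, 3, 4, 6, 8, 9, 11, 12, 13}
Step 19: find(5) -> no change; set of 5 is {2, 5, 10}
Step 20: union(8, 9) -> already same set; set of 8 now {0, 1, 3, 4, 6, 8, 9, 11, 12, 13}
Set of 5: {2, 5, 10}; 7 is not a member.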